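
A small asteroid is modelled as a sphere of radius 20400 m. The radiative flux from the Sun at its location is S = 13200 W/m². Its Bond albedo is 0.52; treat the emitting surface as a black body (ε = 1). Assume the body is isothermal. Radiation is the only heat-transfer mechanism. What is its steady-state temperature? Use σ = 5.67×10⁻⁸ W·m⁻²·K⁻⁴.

At equilibrium, absorbed power = emitted power.
Absorbing cross-section = πr² = 1.307×10⁹ m²; emitting surface = 4πr² = 5.230×10⁹ m² (ratio 4).
(1−a)S·A_cross = εσ·A_surf·T⁴  ⇒  T⁴ = (1−a)S/(4σ).
T⁴ = 0.480·13200/(4·5.67×10⁻⁸) = 2.794×10¹⁰ K⁴.
T = (2.794×10¹⁰)^(1/4).

T ≈ 409 K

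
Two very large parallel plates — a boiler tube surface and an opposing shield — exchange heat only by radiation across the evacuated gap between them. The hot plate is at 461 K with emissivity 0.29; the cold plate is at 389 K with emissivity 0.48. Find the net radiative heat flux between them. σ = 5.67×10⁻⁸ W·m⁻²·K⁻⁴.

For two infinite grey parallel plates, q = σ(T₁⁴ − T₂⁴)/(1/ε₁ + 1/ε₂ − 1).
T₁⁴ − T₂⁴ = 4.517×10¹⁰ − 2.290×10¹⁰ = 2.227×10¹⁰ K⁴.
1/ε₁ + 1/ε₂ − 1 = 3.448 + 2.083 − 1 = 4.532.
q = 5.67×10⁻⁸ × 2.227×10¹⁰ / 4.532.

q ≈ 279 W/m²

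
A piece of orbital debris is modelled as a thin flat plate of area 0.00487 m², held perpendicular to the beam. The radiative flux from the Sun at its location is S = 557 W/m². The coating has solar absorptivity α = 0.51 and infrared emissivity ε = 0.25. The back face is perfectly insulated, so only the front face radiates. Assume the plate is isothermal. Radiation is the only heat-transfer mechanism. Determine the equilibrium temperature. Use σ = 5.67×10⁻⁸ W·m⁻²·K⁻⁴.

T ≈ 376 K

At equilibrium, absorbed power = emitted power.
Absorbing cross-section = A = 0.004870 m²; emitting surface = A = 0.004870 m² (ratio 1).
αS·A_cross = εσ·A_surf·T⁴  ⇒  T⁴ = αS/(ε·1σ).
T⁴ = 0.510·557/(0.25·1·5.67×10⁻⁸) = 2.004×10¹⁰ K⁴.
T = (2.004×10¹⁰)^(1/4).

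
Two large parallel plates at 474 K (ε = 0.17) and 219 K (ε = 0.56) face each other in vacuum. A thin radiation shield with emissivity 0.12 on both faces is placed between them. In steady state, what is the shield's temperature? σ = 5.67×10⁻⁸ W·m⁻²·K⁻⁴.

T_s ≈ 385 K

In steady state the net flux on the hot side equals that on the cold side.
σ(T₁⁴−T_s⁴)/D₁ = σ(T_s⁴−T₂⁴)/D₂, with D₁ = 1/ε₁+1/ε_s−1 = 13.22, D₂ = 1/ε_s+1/ε₂−1 = 9.119.
Solve for T_s⁴: T_s⁴ = (D₂·T₁⁴ + D₁·T₂⁴)/(D₁+D₂) = 2.197×10¹⁰ K⁴.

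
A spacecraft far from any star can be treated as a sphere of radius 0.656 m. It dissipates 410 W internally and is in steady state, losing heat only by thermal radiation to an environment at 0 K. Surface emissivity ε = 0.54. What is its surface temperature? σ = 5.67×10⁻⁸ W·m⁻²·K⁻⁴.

T ≈ 223 K

Steady state: internal power = radiated power, P = εσA T⁴.
Radiating area A = 4πr² = 5.408 m².
T⁴ = P/(εσA) = 410/(0.54·5.67×10⁻⁸·5.408) = 2.476×10⁹ K⁴.
T = (2.476×10⁹)^(1/4).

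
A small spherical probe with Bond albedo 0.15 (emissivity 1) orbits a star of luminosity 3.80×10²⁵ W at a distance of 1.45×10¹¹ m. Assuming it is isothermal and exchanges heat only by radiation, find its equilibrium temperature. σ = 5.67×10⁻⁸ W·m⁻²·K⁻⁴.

T ≈ 152 K

First find the stellar flux at distance d: S = L/(4πd²) = 3.80×10²⁵/(4π·(1.45×10¹¹)²) = 143.8 W/m².
For an isothermal sphere, absorbed (1−a)S·πr² = emitted σ·4πr²·T⁴, so T⁴ = (1−a)S/(4σ).
T⁴ = 0.850·143.8/(4·5.67×10⁻⁸) = 5.390×10⁸ K⁴.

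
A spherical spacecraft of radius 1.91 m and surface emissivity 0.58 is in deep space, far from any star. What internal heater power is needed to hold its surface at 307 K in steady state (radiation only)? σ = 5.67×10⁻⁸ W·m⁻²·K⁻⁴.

P ≈ 13400 W

P = εσ·4πr²·T⁴.
4πr² = 45.84 m²; T⁴ = 8.883×10⁹ K⁴.
P = 0.58·5.67×10⁻⁸·45.84·8.883×10⁹.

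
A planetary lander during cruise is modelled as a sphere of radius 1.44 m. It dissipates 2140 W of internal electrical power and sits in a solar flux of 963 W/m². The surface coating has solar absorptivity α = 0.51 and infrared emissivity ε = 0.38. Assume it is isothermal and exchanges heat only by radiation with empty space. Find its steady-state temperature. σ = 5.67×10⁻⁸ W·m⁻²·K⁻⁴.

T ≈ 312 K

At steady state, absorbed solar power + internal power = radiated power.
Absorbed: α·S·A_cross = 0.51·963·6.514 = 3199 W (cross-section πr²).
Total input = 3199 + 2140 = 5339 W.
Radiated: εσ·A_surf·T⁴ with A_surf = 4πr² = 26.06 m².
T⁴ = 5339/(0.38·5.67×10⁻⁸·26.06) = 9.510×10⁹ K⁴.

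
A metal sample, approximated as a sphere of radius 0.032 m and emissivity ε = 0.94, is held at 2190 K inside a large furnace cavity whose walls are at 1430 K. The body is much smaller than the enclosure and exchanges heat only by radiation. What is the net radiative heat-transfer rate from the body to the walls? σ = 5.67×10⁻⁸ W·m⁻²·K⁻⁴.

P_net ≈ 12900 W

For a small grey body in a large enclosure: P_net = εσA(T_body⁴ − T_wall⁴).
A = 4πr² = 0.01287 m²; T_body⁴ − T_wall⁴ = 2.300×10¹³ − 4.182×10¹² = 1.882×10¹³ K⁴.
|P_net| = 0.94·5.67×10⁻⁸·0.01287·1.882×10¹³.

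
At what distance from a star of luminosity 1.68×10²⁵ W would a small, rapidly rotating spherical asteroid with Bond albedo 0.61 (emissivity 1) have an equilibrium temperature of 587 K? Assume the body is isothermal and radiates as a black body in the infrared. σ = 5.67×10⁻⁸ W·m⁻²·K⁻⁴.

d ≈ 4.40×10⁹ m

For an isothermal black-emitting sphere, (1−a)S·πr² = σ·4πr²·T⁴ ⇒ S = 4σT⁴/(1−a).
S = 4·5.67×10⁻⁸·(587)⁴/0.390 = 69040 W/m².
Flux falls as S = L/(4πd²), so d = √(L/(4πS)) = √(1.68×10²⁵/(4π·69040)).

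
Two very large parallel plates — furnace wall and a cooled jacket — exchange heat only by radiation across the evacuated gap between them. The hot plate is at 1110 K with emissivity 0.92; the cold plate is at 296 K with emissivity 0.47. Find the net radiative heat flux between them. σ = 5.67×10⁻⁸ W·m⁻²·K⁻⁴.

q ≈ 38700 W/m²

For two infinite grey parallel plates, q = σ(T₁⁴ − T₂⁴)/(1/ε₁ + 1/ε₂ − 1).
T₁⁴ − T₂⁴ = 1.518×10¹² − 7.677×10⁹ = 1.510×10¹² K⁴.
1/ε₁ + 1/ε₂ − 1 = 1.087 + 2.128 − 1 = 2.215.
q = 5.67×10⁻⁸ × 1.510×10¹² / 2.215.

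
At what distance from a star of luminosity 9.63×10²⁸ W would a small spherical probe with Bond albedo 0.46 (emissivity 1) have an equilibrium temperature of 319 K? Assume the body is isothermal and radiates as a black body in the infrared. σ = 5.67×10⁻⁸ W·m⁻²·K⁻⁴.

d ≈ 1.33×10¹² m

For an isothermal black-emitting sphere, (1−a)S·πr² = σ·4πr²·T⁴ ⇒ S = 4σT⁴/(1−a).
S = 4·5.67×10⁻⁸·(319)⁴/0.540 = 4349 W/m².
Flux falls as S = L/(4πd²), so d = √(L/(4πS)) = √(9.63×10²⁸/(4π·4349)).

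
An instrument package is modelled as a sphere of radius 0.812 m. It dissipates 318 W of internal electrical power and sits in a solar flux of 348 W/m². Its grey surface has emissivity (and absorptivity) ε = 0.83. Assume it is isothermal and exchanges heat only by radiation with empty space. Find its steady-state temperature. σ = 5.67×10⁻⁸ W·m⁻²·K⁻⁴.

T ≈ 220 K

At steady state, absorbed solar power + internal power = radiated power.
Absorbed: α·S·A_cross = 0.83·348·2.071 = 598.3 W (cross-section πr²).
Total input = 598.3 + 318 = 916.3 W.
Radiated: εσ·A_surf·T⁴ with A_surf = 4πr² = 8.286 m².
T⁴ = 916.3/(0.83·5.67×10⁻⁸·8.286) = 2.350×10⁹ K⁴.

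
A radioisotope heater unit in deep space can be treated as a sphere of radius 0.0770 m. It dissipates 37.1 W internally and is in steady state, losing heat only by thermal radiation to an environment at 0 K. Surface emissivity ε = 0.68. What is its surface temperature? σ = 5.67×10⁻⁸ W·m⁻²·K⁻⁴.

T ≈ 337 K

Steady state: internal power = radiated power, P = εσA T⁴.
Radiating area A = 4πr² = 0.07451 m².
T⁴ = P/(εσA) = 37.1/(0.68·5.67×10⁻⁸·0.07451) = 1.291×10¹⁰ K⁴.
T = (1.291×10¹⁰)^(1/4).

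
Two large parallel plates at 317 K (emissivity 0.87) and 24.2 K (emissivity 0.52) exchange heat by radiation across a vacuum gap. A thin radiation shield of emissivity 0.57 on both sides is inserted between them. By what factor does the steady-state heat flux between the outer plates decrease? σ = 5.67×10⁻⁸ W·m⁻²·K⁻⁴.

factor ≈ 2.21

Without shield: q₀ = σΔ(T⁴)/(1/ε₁+1/ε₂−1) with denominator 2.073.
With shield the two gaps are in series; the resistances add: (1/ε₁+1/ε_s−1)+(1/ε_s+1/ε₂−1) = 1.904+2.677 = 4.581.
Heat-flux ratio q₀/q = 4.581/2.073.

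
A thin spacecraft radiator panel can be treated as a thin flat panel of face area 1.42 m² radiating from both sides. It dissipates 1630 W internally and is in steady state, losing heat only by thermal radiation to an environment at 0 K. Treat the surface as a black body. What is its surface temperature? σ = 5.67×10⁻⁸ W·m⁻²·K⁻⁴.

Steady state: internal power = radiated power, P = εσA T⁴.
Radiating area A = 2·1.42 = 2.840 m².
T⁴ = P/(εσA) = 1630/(1.0·5.67×10⁻⁸·2.840) = 1.012×10¹⁰ K⁴.
T = (1.012×10¹⁰)^(1/4).

T ≈ 317 K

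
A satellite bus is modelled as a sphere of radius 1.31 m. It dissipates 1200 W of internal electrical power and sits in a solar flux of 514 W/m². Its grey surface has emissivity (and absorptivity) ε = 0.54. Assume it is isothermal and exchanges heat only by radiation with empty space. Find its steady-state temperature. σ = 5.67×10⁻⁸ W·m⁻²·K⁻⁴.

T ≈ 253 K

At steady state, absorbed solar power + internal power = radiated power.
Absorbed: α·S·A_cross = 0.54·514·5.391 = 1496 W (cross-section πr²).
Total input = 1496 + 1200 = 2696 W.
Radiated: εσ·A_surf·T⁴ with A_surf = 4πr² = 21.57 m².
T⁴ = 2696/(0.54·5.67×10⁻⁸·21.57) = 4.084×10⁹ K⁴.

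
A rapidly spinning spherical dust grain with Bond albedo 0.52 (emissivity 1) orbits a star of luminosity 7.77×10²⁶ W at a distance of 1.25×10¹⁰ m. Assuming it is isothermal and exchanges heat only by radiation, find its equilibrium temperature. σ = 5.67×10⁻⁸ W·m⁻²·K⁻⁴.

First find the stellar flux at distance d: S = L/(4πd²) = 7.77×10²⁶/(4π·(1.25×10¹⁰)²) = 3.957×10⁵ W/m².
For an isothermal sphere, absorbed (1−a)S·πr² = emitted σ·4πr²·T⁴, so T⁴ = (1−a)S/(4σ).
T⁴ = 0.480·3.957×10⁵/(4·5.67×10⁻⁸) = 8.375×10¹¹ K⁴.

T ≈ 957 K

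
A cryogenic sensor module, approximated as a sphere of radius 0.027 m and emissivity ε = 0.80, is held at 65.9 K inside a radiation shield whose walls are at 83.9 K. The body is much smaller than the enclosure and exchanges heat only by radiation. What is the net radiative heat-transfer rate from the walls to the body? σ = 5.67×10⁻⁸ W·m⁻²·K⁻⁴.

P_net ≈ 0.0128 W

For a small grey body in a large enclosure: P_net = εσA(T_body⁴ − T_wall⁴).
A = 4πr² = 0.009161 m²; T_body⁴ − T_wall⁴ = 1.886×10⁷ − 4.955×10⁷ = -3.069×10⁷ K⁴.
|P_net| = 0.80·5.67×10⁻⁸·0.009161·3.069×10⁷.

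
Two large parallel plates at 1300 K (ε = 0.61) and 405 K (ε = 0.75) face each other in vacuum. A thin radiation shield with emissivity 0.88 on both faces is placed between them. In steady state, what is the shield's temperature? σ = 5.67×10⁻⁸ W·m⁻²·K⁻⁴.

T_s ≈ 1070 K

In steady state the net flux on the hot side equals that on the cold side.
σ(T₁⁴−T_s⁴)/D₁ = σ(T_s⁴−T₂⁴)/D₂, with D₁ = 1/ε₁+1/ε_s−1 = 1.776, D₂ = 1/ε_s+1/ε₂−1 = 1.470.
Solve for T_s⁴: T_s⁴ = (D₂·T₁⁴ + D₁·T₂⁴)/(D₁+D₂) = 1.308×10¹² K⁴.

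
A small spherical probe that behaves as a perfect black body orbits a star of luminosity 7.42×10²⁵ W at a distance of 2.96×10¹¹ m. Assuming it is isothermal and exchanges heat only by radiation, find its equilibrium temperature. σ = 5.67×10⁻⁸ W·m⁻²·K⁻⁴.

T ≈ 131 K

First find the stellar flux at distance d: S = L/(4πd²) = 7.42×10²⁵/(4π·(2.96×10¹¹)²) = 67.39 W/m².
For an isothermal sphere, absorbed (1−a)S·πr² = emitted σ·4πr²·T⁴, so T⁴ = (1−a)S/(4σ).
T⁴ = 1.00·67.39/(4·5.67×10⁻⁸) = 2.971×10⁸ K⁴.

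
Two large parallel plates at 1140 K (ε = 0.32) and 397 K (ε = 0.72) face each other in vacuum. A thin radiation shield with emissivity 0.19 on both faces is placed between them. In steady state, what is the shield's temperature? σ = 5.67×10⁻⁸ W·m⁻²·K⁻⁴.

In steady state the net flux on the hot side equals that on the cold side.
σ(T₁⁴−T_s⁴)/D₁ = σ(T_s⁴−T₂⁴)/D₂, with D₁ = 1/ε₁+1/ε_s−1 = 7.388, D₂ = 1/ε_s+1/ε₂−1 = 5.652.
Solve for T_s⁴: T_s⁴ = (D₂·T₁⁴ + D₁·T₂⁴)/(D₁+D₂) = 7.461×10¹¹ K⁴.

T_s ≈ 929 K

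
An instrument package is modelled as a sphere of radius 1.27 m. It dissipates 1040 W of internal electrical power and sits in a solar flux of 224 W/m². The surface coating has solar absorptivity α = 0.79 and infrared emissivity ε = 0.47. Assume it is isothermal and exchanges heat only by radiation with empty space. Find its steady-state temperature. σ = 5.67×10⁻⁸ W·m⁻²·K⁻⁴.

At steady state, absorbed solar power + internal power = radiated power.
Absorbed: α·S·A_cross = 0.79·224·5.067 = 896.7 W (cross-section πr²).
Total input = 896.7 + 1040 = 1937 W.
Radiated: εσ·A_surf·T⁴ with A_surf = 4πr² = 20.27 m².
T⁴ = 1937/(0.47·5.67×10⁻⁸·20.27) = 3.586×10⁹ K⁴.

T ≈ 245 K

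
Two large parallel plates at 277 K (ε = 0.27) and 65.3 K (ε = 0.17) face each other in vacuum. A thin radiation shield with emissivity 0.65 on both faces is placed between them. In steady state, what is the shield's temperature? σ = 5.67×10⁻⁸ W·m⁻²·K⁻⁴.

In steady state the net flux on the hot side equals that on the cold side.
σ(T₁⁴−T_s⁴)/D₁ = σ(T_s⁴−T₂⁴)/D₂, with D₁ = 1/ε₁+1/ε_s−1 = 4.242, D₂ = 1/ε_s+1/ε₂−1 = 6.421.
Solve for T_s⁴: T_s⁴ = (D₂·T₁⁴ + D₁·T₂⁴)/(D₁+D₂) = 3.552×10⁹ K⁴.

T_s ≈ 244 K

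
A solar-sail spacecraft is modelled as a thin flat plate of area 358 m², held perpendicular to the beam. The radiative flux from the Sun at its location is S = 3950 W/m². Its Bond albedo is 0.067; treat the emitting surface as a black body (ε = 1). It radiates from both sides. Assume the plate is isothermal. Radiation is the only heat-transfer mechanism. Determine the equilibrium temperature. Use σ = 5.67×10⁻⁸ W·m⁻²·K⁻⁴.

At equilibrium, absorbed power = emitted power.
Absorbing cross-section = A = 358.0 m²; emitting surface = 2A = 716.0 m² (ratio 2).
(1−a)S·A_cross = εσ·A_surf·T⁴  ⇒  T⁴ = (1−a)S/(2σ).
T⁴ = 0.933·3950/(2·5.67×10⁻⁸) = 3.250×10¹⁰ K⁴.
T = (3.250×10¹⁰)^(1/4).

T ≈ 425 K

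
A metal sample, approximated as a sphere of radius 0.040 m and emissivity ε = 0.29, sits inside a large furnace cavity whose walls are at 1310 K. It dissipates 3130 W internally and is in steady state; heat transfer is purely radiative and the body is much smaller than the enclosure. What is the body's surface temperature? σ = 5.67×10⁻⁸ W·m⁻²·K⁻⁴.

T ≈ 1880 K

For a small grey body in a large enclosure, net radiated power = εσA(T⁴ − T_w⁴).
Steady state: P = εσA(T⁴ − T_w⁴) with A = 4πr² = 0.02011 m².
T⁴ = P/(εσA) + T_w⁴ = 3130/(0.29·5.67×10⁻⁸·0.02011) + (1310)⁴
    = 9.467×10¹² + 2.945×10¹² = 1.241×10¹³ K⁴.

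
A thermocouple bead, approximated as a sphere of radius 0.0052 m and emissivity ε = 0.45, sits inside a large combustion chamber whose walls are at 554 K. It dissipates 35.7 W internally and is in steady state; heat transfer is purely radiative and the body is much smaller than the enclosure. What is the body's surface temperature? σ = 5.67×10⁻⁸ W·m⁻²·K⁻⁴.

For a small grey body in a large enclosure, net radiated power = εσA(T⁴ − T_w⁴).
Steady state: P = εσA(T⁴ − T_w⁴) with A = 4πr² = 3.398×10⁻⁴ m².
T⁴ = P/(εσA) + T_w⁴ = 35.7/(0.45·5.67×10⁻⁸·3.398×10⁻⁴) + (554)⁴
    = 4.118×10¹² + 9.420×10¹⁰ = 4.212×10¹² K⁴.

T ≈ 1430 K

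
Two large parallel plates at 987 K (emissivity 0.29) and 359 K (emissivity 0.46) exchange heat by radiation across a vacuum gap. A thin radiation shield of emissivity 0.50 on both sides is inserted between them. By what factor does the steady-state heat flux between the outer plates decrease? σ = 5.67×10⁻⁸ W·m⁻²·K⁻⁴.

Without shield: q₀ = σΔ(T⁴)/(1/ε₁+1/ε₂−1) with denominator 4.622.
With shield the two gaps are in series; the resistances add: (1/ε₁+1/ε_s−1)+(1/ε_s+1/ε₂−1) = 4.448+3.174 = 7.622.
Heat-flux ratio q₀/q = 7.622/4.622.

factor ≈ 1.65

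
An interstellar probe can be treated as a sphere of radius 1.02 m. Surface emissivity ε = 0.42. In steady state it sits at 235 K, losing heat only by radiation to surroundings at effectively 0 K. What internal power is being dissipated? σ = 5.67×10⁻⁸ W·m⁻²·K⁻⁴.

P ≈ 950 W

Steady state: P = εσA T⁴.
A = 4πr² = 13.07 m²; T⁴ = (235)⁴ = 3.050×10⁹ K⁴.
P = 0.42 × 5.67×10⁻⁸ × 13.07 × 3.050×10⁹.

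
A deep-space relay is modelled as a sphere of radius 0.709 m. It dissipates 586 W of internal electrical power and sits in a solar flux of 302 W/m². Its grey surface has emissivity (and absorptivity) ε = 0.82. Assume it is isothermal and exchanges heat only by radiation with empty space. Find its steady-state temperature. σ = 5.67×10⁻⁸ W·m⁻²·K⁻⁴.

T ≈ 240 K

At steady state, absorbed solar power + internal power = radiated power.
Absorbed: α·S·A_cross = 0.82·302·1.579 = 391.1 W (cross-section πr²).
Total input = 391.1 + 586 = 977.1 W.
Radiated: εσ·A_surf·T⁴ with A_surf = 4πr² = 6.317 m².
T⁴ = 977.1/(0.82·5.67×10⁻⁸·6.317) = 3.327×10⁹ K⁴.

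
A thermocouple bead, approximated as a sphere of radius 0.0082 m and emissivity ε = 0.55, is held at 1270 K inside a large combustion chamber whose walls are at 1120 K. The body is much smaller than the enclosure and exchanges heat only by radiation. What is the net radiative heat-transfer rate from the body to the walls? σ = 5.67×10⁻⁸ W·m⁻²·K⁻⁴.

P_net ≈ 27.1 W

For a small grey body in a large enclosure: P_net = εσA(T_body⁴ − T_wall⁴).
A = 4πr² = 8.450×10⁻⁴ m²; T_body⁴ − T_wall⁴ = 2.601×10¹² − 1.574×10¹² = 1.028×10¹² K⁴.
|P_net| = 0.55·5.67×10⁻⁸·8.450×10⁻⁴·1.028×10¹².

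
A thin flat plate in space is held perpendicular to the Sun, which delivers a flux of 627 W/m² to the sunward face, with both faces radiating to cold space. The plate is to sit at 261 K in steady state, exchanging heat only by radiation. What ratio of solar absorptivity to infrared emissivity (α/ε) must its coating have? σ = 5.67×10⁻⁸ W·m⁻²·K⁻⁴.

α/ε ≈ 0.839

Balance: αS·A = εσ·2A·T⁴ ⇒ α/ε = 2σT⁴/S.
α/ε = 2·5.67×10⁻⁸·(261)⁴/627 = 2·5.67×10⁻⁸·4.640×10⁹/627.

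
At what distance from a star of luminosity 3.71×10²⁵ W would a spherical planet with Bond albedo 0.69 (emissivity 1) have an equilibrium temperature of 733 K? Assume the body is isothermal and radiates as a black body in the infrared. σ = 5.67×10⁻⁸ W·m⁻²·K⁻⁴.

d ≈ 3.74×10⁹ m

For an isothermal black-emitting sphere, (1−a)S·πr² = σ·4πr²·T⁴ ⇒ S = 4σT⁴/(1−a).
S = 4·5.67×10⁻⁸·(733)⁴/0.310 = 2.112×10⁵ W/m².
Flux falls as S = L/(4πd²), so d = √(L/(4πS)) = √(3.71×10²⁵/(4π·2.112×10⁵)).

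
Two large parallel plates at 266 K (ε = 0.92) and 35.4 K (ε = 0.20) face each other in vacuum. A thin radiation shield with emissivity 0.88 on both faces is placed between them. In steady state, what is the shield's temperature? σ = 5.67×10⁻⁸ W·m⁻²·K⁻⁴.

In steady state the net flux on the hot side equals that on the cold side.
σ(T₁⁴−T_s⁴)/D₁ = σ(T_s⁴−T₂⁴)/D₂, with D₁ = 1/ε₁+1/ε_s−1 = 1.223, D₂ = 1/ε_s+1/ε₂−1 = 5.136.
Solve for T_s⁴: T_s⁴ = (D₂·T₁⁴ + D₁·T₂⁴)/(D₁+D₂) = 4.044×10⁹ K⁴.

T_s ≈ 252 K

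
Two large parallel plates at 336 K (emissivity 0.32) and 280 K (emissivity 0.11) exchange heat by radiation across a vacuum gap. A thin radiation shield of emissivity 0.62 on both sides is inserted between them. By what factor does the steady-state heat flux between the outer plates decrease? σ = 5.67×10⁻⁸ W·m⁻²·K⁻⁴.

factor ≈ 1.20

Without shield: q₀ = σΔ(T⁴)/(1/ε₁+1/ε₂−1) with denominator 11.22.
With shield the two gaps are in series; the resistances add: (1/ε₁+1/ε_s−1)+(1/ε_s+1/ε₂−1) = 3.738+9.704 = 13.44.
Heat-flux ratio q₀/q = 13.44/11.22.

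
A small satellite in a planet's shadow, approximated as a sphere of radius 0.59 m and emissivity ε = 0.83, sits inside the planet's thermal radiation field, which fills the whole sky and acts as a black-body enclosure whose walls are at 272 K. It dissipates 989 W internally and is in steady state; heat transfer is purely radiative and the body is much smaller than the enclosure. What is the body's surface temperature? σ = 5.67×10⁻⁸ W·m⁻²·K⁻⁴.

T ≈ 318 K

For a small grey body in a large enclosure, net radiated power = εσA(T⁴ − T_w⁴).
Steady state: P = εσA(T⁴ − T_w⁴) with A = 4πr² = 4.374 m².
T⁴ = P/(εσA) + T_w⁴ = 989/(0.83·5.67×10⁻⁸·4.374) + (272)⁴
    = 4.804×10⁹ + 5.474×10⁹ = 1.028×10¹⁰ K⁴.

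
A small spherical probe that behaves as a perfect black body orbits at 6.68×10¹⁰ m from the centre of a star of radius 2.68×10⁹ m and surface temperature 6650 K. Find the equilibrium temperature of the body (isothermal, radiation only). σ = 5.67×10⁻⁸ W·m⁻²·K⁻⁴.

T ≈ 942 K

The star's surface emits σT_*⁴; at distance d the flux is S = σT_*⁴(R_*/d)².
S = 5.67×10⁻⁸·(6650)⁴·(2.68×10⁹/6.68×10¹⁰)² = 1.785×10⁵ W/m².
For an isothermal sphere T⁴ = (1−a)S/(4σ) = 7.869×10¹¹ K⁴.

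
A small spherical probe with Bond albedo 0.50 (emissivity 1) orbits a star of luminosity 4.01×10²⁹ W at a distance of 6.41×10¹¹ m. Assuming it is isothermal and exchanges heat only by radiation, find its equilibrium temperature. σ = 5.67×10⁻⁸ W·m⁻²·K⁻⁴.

T ≈ 643 K

First find the stellar flux at distance d: S = L/(4πd²) = 4.01×10²⁹/(4π·(6.41×10¹¹)²) = 77660 W/m².
For an isothermal sphere, absorbed (1−a)S·πr² = emitted σ·4πr²·T⁴, so T⁴ = (1−a)S/(4σ).
T⁴ = 0.500·77660/(4·5.67×10⁻⁸) = 1.712×10¹¹ K⁴.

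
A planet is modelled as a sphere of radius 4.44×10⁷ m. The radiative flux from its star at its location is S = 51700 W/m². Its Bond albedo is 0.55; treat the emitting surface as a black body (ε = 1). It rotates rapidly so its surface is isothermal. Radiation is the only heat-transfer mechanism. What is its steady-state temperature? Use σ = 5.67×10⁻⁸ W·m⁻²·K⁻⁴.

At equilibrium, absorbed power = emitted power.
Absorbing cross-section = πr² = 6.193×10¹⁵ m²; emitting surface = 4πr² = 2.477×10¹⁶ m² (ratio 4).
(1−a)S·A_cross = εσ·A_surf·T⁴  ⇒  T⁴ = (1−a)S/(4σ).
T⁴ = 0.450·51700/(4·5.67×10⁻⁸) = 1.026×10¹¹ K⁴.
T = (1.026×10¹¹)^(1/4).

T ≈ 566 K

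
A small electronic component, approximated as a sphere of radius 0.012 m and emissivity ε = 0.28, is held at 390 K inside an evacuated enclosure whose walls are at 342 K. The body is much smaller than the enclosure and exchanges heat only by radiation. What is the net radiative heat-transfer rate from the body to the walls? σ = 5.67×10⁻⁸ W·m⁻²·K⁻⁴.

For a small grey body in a large enclosure: P_net = εσA(T_body⁴ − T_wall⁴).
A = 4πr² = 0.001810 m²; T_body⁴ − T_wall⁴ = 2.313×10¹⁰ − 1.368×10¹⁰ = 9.454×10⁹ K⁴.
|P_net| = 0.28·5.67×10⁻⁸·0.001810·9.454×10⁹.

P_net ≈ 0.272 W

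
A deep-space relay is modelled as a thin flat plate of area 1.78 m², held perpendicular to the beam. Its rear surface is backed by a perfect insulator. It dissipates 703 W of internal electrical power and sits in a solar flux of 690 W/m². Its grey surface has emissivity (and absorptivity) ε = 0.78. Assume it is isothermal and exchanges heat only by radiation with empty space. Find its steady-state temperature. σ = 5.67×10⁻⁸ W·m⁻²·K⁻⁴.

At steady state, absorbed solar power + internal power = radiated power.
Absorbed: α·S·A_cross = 0.78·690·1.780 = 958.0 W (cross-section A).
Total input = 958.0 + 703 = 1661 W.
Radiated: εσ·A_surf·T⁴ with A_surf = A = 1.780 m².
T⁴ = 1661/(0.78·5.67×10⁻⁸·1.780) = 2.110×10¹⁰ K⁴.

T ≈ 381 K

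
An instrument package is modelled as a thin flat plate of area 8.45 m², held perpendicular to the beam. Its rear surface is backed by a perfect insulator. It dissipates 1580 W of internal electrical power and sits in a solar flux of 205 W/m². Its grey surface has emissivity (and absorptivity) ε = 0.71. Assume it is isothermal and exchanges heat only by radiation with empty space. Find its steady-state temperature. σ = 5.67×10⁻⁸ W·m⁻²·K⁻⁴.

T ≈ 301 K

At steady state, absorbed solar power + internal power = radiated power.
Absorbed: α·S·A_cross = 0.71·205·8.450 = 1230 W (cross-section A).
Total input = 1230 + 1580 = 2810 W.
Radiated: εσ·A_surf·T⁴ with A_surf = A = 8.450 m².
T⁴ = 2810/(0.71·5.67×10⁻⁸·8.450) = 8.260×10⁹ K⁴.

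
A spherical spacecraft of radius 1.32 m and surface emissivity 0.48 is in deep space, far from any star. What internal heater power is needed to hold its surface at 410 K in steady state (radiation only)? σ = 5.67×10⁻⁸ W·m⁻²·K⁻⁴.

P ≈ 16800 W

P = εσ·4πr²·T⁴.
4πr² = 21.90 m²; T⁴ = 2.826×10¹⁰ K⁴.
P = 0.48·5.67×10⁻⁸·21.90·2.826×10¹⁰.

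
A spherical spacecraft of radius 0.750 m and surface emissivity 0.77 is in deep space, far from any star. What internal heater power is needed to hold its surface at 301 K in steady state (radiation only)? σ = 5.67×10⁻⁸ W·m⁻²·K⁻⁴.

P = εσ·4πr²·T⁴.
4πr² = 7.069 m²; T⁴ = 8.209×10⁹ K⁴.
P = 0.77·5.67×10⁻⁸·7.069·8.209×10⁹.

P ≈ 2530 W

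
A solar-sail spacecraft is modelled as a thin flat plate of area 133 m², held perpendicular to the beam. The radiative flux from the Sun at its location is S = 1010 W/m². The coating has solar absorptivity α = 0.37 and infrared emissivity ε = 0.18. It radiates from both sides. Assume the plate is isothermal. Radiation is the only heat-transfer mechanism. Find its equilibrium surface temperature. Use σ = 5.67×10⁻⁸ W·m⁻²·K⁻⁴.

T ≈ 368 K

At equilibrium, absorbed power = emitted power.
Absorbing cross-section = A = 133.0 m²; emitting surface = 2A = 266.0 m² (ratio 2).
αS·A_cross = εσ·A_surf·T⁴  ⇒  T⁴ = αS/(ε·2σ).
T⁴ = 0.370·1010/(0.18·2·5.67×10⁻⁸) = 1.831×10¹⁰ K⁴.
T = (1.831×10¹⁰)^(1/4).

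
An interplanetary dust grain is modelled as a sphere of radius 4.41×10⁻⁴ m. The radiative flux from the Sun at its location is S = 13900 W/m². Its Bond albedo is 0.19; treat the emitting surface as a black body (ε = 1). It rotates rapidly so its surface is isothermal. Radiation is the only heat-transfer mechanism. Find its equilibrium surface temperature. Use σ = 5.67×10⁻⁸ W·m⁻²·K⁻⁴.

At equilibrium, absorbed power = emitted power.
Absorbing cross-section = πr² = 6.110×10⁻⁷ m²; emitting surface = 4πr² = 2.444×10⁻⁶ m² (ratio 4).
(1−a)S·A_cross = εσ·A_surf·T⁴  ⇒  T⁴ = (1−a)S/(4σ).
T⁴ = 0.810·13900/(4·5.67×10⁻⁸) = 4.964×10¹⁰ K⁴.
T = (4.964×10¹⁰)^(1/4).

T ≈ 472 K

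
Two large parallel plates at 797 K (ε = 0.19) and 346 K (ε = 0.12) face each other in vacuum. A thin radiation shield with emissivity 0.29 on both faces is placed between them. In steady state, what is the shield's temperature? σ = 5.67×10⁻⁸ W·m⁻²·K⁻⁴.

T_s ≈ 701 K

In steady state the net flux on the hot side equals that on the cold side.
σ(T₁⁴−T_s⁴)/D₁ = σ(T_s⁴−T₂⁴)/D₂, with D₁ = 1/ε₁+1/ε_s−1 = 7.711, D₂ = 1/ε_s+1/ε₂−1 = 10.78.
Solve for T_s⁴: T_s⁴ = (D₂·T₁⁴ + D₁·T₂⁴)/(D₁+D₂) = 2.412×10¹¹ K⁴.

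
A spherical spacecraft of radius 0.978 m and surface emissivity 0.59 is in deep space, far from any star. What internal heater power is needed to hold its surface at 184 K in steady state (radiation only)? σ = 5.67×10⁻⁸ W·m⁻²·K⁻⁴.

P ≈ 461 W

P = εσ·4πr²·T⁴.
4πr² = 12.02 m²; T⁴ = 1.146×10⁹ K⁴.
P = 0.59·5.67×10⁻⁸·12.02·1.146×10⁹.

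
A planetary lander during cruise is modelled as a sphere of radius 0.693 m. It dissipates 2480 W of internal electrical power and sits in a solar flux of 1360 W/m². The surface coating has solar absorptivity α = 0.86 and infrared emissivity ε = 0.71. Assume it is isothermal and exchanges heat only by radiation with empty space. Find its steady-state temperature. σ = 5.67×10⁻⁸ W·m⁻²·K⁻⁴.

At steady state, absorbed solar power + internal power = radiated power.
Absorbed: α·S·A_cross = 0.86·1360·1.509 = 1765 W (cross-section πr²).
Total input = 1765 + 2480 = 4245 W.
Radiated: εσ·A_surf·T⁴ with A_surf = 4πr² = 6.035 m².
T⁴ = 4245/(0.71·5.67×10⁻⁸·6.035) = 1.747×10¹⁰ K⁴.

T ≈ 364 K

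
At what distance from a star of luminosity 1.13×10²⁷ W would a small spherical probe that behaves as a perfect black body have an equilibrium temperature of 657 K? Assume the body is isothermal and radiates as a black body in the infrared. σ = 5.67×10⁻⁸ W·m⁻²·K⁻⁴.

For an isothermal black-emitting sphere, (1−a)S·πr² = σ·4πr²·T⁴ ⇒ S = 4σT⁴/(1−a).
S = 4·5.67×10⁻⁸·(657)⁴/1.00 = 42260 W/m².
Flux falls as S = L/(4πd²), so d = √(L/(4πS)) = √(1.13×10²⁷/(4π·42260)).

d ≈ 4.61×10¹⁰ m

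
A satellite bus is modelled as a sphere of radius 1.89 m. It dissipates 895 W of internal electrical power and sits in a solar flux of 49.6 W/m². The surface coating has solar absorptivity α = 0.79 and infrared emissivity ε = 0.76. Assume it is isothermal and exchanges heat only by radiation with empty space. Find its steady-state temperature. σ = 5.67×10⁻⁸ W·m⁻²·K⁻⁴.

T ≈ 162 K

At steady state, absorbed solar power + internal power = radiated power.
Absorbed: α·S·A_cross = 0.79·49.6·11.22 = 439.7 W (cross-section πr²).
Total input = 439.7 + 895 = 1335 W.
Radiated: εσ·A_surf·T⁴ with A_surf = 4πr² = 44.89 m².
T⁴ = 1335/(0.76·5.67×10⁻⁸·44.89) = 6.900×10⁸ K⁴.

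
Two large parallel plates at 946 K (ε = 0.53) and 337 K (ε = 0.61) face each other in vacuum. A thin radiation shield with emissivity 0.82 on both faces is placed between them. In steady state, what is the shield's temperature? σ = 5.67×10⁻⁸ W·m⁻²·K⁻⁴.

T_s ≈ 786 K

In steady state the net flux on the hot side equals that on the cold side.
σ(T₁⁴−T_s⁴)/D₁ = σ(T_s⁴−T₂⁴)/D₂, with D₁ = 1/ε₁+1/ε_s−1 = 2.106, D₂ = 1/ε_s+1/ε₂−1 = 1.859.
Solve for T_s⁴: T_s⁴ = (D₂·T₁⁴ + D₁·T₂⁴)/(D₁+D₂) = 3.823×10¹¹ K⁴.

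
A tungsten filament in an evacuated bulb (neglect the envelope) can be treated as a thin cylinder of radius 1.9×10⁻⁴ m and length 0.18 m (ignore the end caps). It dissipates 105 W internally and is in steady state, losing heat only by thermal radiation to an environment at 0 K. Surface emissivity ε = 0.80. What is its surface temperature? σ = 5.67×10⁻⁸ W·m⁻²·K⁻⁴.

Steady state: internal power = radiated power, P = εσA T⁴.
Radiating area A = 2πrL = 2.149×10⁻⁴ m².
T⁴ = P/(εσA) = 105/(0.80·5.67×10⁻⁸·2.149×10⁻⁴) = 1.077×10¹³ K⁴.
T = (1.077×10¹³)^(1/4).

T ≈ 1810 K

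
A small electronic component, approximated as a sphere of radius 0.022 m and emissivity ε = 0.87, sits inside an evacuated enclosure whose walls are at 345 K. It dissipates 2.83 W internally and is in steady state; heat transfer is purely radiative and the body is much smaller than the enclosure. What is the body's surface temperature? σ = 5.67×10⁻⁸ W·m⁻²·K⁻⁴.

For a small grey body in a large enclosure, net radiated power = εσA(T⁴ − T_w⁴).
Steady state: P = εσA(T⁴ − T_w⁴) with A = 4πr² = 0.006082 m².
T⁴ = P/(εσA) + T_w⁴ = 2.83/(0.87·5.67×10⁻⁸·0.006082) + (345)⁴
    = 9.433×10⁹ + 1.417×10¹⁰ = 2.360×10¹⁰ K⁴.

T ≈ 392 K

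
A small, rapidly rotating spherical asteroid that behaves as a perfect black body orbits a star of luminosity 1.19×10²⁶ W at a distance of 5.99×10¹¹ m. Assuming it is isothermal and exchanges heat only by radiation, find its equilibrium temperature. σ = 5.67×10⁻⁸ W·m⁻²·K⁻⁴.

T ≈ 104 K

First find the stellar flux at distance d: S = L/(4πd²) = 1.19×10²⁶/(4π·(5.99×10¹¹)²) = 26.39 W/m².
For an isothermal sphere, absorbed (1−a)S·πr² = emitted σ·4πr²·T⁴, so T⁴ = (1−a)S/(4σ).
T⁴ = 1.00·26.39/(4·5.67×10⁻⁸) = 1.164×10⁸ K⁴.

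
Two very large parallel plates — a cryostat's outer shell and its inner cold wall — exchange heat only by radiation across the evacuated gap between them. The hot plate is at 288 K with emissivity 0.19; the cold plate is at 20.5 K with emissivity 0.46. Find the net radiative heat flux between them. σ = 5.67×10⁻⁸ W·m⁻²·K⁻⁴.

For two infinite grey parallel plates, q = σ(T₁⁴ − T₂⁴)/(1/ε₁ + 1/ε₂ − 1).
T₁⁴ − T₂⁴ = 6.880×10⁹ − 1.766×10⁵ = 6.880×10⁹ K⁴.
1/ε₁ + 1/ε₂ − 1 = 5.263 + 2.174 − 1 = 6.437.
q = 5.67×10⁻⁸ × 6.880×10⁹ / 6.437.

q ≈ 60.6 W/m²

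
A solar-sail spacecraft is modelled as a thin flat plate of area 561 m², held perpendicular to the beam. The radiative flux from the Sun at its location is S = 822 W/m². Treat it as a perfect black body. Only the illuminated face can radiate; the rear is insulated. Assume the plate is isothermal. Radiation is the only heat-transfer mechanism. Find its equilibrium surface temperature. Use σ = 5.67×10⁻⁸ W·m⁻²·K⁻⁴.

At equilibrium, absorbed power = emitted power.
Absorbing cross-section = A = 561.0 m²; emitting surface = A = 561.0 m² (ratio 1).
S·A_cross = εσ·A_surf·T⁴  ⇒  T⁴ = S/(1σ).
T⁴ = 1.00·822/(1·5.67×10⁻⁸) = 1.450×10¹⁰ K⁴.
T = (1.450×10¹⁰)^(1/4).

T ≈ 347 K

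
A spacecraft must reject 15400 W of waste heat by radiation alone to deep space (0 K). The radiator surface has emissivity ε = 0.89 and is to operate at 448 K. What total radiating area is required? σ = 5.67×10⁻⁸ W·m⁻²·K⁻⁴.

P = εσA T⁴ ⇒ A = P/(εσT⁴).
T⁴ = 4.028×10¹⁰ K⁴.
A = 15400/(0.89 × 5.67×10⁻⁸ × 4.028×10¹⁰).

A ≈ 7.58 m²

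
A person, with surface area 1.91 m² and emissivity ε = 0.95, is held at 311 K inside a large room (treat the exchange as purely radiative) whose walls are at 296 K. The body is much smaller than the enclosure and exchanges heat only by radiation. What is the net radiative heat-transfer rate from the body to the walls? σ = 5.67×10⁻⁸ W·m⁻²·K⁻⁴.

P_net ≈ 173 W

For a small grey body in a large enclosure: P_net = εσA(T_body⁴ − T_wall⁴).
A = 1.91 m²; T_body⁴ − T_wall⁴ = 9.355×10⁹ − 7.677×10⁹ = 1.678×10⁹ K⁴.
|P_net| = 0.95·5.67×10⁻⁸·1.910·1.678×10⁹.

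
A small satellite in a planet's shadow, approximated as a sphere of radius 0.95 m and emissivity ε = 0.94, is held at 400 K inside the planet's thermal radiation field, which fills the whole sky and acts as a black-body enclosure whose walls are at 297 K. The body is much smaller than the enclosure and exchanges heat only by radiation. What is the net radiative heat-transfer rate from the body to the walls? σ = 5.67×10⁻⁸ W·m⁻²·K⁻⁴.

P_net ≈ 10800 W

For a small grey body in a large enclosure: P_net = εσA(T_body⁴ − T_wall⁴).
A = 4πr² = 11.34 m²; T_body⁴ − T_wall⁴ = 2.560×10¹⁰ − 7.781×10⁹ = 1.782×10¹⁰ K⁴.
|P_net| = 0.94·5.67×10⁻⁸·11.34·1.782×10¹⁰.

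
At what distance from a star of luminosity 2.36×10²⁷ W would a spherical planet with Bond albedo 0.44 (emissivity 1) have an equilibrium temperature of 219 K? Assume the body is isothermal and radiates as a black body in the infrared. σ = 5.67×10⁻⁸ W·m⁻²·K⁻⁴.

For an isothermal black-emitting sphere, (1−a)S·πr² = σ·4πr²·T⁴ ⇒ S = 4σT⁴/(1−a).
S = 4·5.67×10⁻⁸·(219)⁴/0.560 = 931.6 W/m².
Flux falls as S = L/(4πd²), so d = √(L/(4πS)) = √(2.36×10²⁷/(4π·931.6)).

d ≈ 4.49×10¹¹ m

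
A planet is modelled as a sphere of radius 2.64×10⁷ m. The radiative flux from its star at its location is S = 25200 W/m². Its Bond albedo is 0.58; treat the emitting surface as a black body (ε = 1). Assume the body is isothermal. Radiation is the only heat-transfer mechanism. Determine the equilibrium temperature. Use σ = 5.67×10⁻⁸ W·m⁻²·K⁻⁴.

At equilibrium, absorbed power = emitted power.
Absorbing cross-section = πr² = 2.190×10¹⁵ m²; emitting surface = 4πr² = 8.758×10¹⁵ m² (ratio 4).
(1−a)S·A_cross = εσ·A_surf·T⁴  ⇒  T⁴ = (1−a)S/(4σ).
T⁴ = 0.420·25200/(4·5.67×10⁻⁸) = 4.667×10¹⁰ K⁴.
T = (4.667×10¹⁰)^(1/4).

T ≈ 465 K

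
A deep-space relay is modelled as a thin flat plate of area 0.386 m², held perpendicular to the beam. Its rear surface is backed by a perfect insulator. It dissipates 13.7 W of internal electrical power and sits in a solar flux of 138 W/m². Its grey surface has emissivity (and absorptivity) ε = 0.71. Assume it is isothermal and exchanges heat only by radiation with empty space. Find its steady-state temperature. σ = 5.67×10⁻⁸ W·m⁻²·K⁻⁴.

At steady state, absorbed solar power + internal power = radiated power.
Absorbed: α·S·A_cross = 0.71·138·0.3860 = 37.82 W (cross-section A).
Total input = 37.82 + 13.7 = 51.52 W.
Radiated: εσ·A_surf·T⁴ with A_surf = A = 0.3860 m².
T⁴ = 51.52/(0.71·5.67×10⁻⁸·0.3860) = 3.316×10⁹ K⁴.

T ≈ 240 K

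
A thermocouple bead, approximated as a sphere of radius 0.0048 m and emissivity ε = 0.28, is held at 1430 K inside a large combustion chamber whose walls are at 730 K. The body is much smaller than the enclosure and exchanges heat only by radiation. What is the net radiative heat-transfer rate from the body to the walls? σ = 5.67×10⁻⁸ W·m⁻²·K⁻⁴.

For a small grey body in a large enclosure: P_net = εσA(T_body⁴ − T_wall⁴).
A = 4πr² = 2.895×10⁻⁴ m²; T_body⁴ − T_wall⁴ = 4.182×10¹² − 2.840×10¹¹ = 3.898×10¹² K⁴.
|P_net| = 0.28·5.67×10⁻⁸·2.895×10⁻⁴·3.898×10¹².

P_net ≈ 17.9 W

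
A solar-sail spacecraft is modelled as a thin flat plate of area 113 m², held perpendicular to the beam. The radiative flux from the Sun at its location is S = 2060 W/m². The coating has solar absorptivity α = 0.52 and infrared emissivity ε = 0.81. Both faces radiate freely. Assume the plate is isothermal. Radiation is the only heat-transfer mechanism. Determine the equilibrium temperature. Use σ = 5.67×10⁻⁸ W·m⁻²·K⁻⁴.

T ≈ 329 K

At equilibrium, absorbed power = emitted power.
Absorbing cross-section = A = 113.0 m²; emitting surface = 2A = 226.0 m² (ratio 2).
αS·A_cross = εσ·A_surf·T⁴  ⇒  T⁴ = αS/(ε·2σ).
T⁴ = 0.520·2060/(0.81·2·5.67×10⁻⁸) = 1.166×10¹⁰ K⁴.
T = (1.166×10¹⁰)^(1/4).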